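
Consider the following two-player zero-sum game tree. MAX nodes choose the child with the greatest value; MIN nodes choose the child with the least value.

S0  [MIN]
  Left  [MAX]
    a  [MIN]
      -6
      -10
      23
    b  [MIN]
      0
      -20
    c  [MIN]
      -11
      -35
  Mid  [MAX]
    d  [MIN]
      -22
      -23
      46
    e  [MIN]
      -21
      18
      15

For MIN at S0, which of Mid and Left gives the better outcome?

Mid

d (MIN): min(-22, -23, 46) = -23
e (MIN): min(-21, 18, 15) = -21
Mid (MAX): max(-23, -21) = -21
a (MIN): min(-6, -10, 23) = -10
b (MIN): min(0, -20) = -20
c (MIN): min(-11, -35) = -35
Left (MAX): max(-10, -20, -35) = -10
MIN prefers the lower value; Mid=-21, Left=-10. Mid is better since -21 < -10.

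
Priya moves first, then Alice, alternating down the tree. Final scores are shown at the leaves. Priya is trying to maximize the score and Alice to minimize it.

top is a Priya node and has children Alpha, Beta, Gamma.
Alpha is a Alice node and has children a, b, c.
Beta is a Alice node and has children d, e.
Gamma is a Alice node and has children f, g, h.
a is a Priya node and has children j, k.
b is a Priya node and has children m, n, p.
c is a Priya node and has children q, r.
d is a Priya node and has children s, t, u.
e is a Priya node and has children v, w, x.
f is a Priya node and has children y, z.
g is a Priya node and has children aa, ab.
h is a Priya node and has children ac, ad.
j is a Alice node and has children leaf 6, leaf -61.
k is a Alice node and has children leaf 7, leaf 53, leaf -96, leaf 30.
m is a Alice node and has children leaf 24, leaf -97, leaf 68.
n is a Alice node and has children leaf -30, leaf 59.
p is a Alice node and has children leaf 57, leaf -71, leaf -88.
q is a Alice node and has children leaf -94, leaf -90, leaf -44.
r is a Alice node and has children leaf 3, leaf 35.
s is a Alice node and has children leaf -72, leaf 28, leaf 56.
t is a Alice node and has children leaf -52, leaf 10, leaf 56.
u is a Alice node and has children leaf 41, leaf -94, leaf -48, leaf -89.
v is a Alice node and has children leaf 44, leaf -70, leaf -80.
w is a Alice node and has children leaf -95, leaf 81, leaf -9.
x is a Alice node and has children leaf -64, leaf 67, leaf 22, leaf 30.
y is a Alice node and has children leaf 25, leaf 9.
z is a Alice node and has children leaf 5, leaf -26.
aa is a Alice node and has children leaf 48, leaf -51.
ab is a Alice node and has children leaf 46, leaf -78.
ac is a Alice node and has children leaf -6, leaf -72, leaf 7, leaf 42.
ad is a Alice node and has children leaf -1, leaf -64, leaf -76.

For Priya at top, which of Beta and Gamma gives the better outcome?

s (Alice): min(-72, 28, 56) = -72
t (Alice): min(-52, 10, 56) = -52
u (Alice): min(41, -94, -48, -89) = -94
d (Priya): max(-72, -52, -94) = -52
v (Alice): min(44, -70, -80) = -80
w (Alice): min(-95, 81, -9) = -95
x (Alice): min(-64, 67, 22, 30) = -64
e (Priya): max(-80, -95, -64) = -64
Beta (Alice): min(-52, -64) = -64
y (Alice): min(25, 9) = 9
z (Alice): min(5, -26) = -26
f (Priya): max(9, -26) = 9
aa (Alice): min(48, -51) = -51
ab (Alice): min(46, -78) = -78
g (Priya): max(-51, -78) = -51
ac (Alice): min(-6, -72, 7, 42) = -72
ad (Alice): min(-1, -64, -76) = -76
h (Priya): max(-72, -76) = -72
Gamma (Alice): min(9, -51, -72) = -72
Priya prefers the higher value; Beta=-64, Gamma=-72. Beta is better since -64 > -72.

Beta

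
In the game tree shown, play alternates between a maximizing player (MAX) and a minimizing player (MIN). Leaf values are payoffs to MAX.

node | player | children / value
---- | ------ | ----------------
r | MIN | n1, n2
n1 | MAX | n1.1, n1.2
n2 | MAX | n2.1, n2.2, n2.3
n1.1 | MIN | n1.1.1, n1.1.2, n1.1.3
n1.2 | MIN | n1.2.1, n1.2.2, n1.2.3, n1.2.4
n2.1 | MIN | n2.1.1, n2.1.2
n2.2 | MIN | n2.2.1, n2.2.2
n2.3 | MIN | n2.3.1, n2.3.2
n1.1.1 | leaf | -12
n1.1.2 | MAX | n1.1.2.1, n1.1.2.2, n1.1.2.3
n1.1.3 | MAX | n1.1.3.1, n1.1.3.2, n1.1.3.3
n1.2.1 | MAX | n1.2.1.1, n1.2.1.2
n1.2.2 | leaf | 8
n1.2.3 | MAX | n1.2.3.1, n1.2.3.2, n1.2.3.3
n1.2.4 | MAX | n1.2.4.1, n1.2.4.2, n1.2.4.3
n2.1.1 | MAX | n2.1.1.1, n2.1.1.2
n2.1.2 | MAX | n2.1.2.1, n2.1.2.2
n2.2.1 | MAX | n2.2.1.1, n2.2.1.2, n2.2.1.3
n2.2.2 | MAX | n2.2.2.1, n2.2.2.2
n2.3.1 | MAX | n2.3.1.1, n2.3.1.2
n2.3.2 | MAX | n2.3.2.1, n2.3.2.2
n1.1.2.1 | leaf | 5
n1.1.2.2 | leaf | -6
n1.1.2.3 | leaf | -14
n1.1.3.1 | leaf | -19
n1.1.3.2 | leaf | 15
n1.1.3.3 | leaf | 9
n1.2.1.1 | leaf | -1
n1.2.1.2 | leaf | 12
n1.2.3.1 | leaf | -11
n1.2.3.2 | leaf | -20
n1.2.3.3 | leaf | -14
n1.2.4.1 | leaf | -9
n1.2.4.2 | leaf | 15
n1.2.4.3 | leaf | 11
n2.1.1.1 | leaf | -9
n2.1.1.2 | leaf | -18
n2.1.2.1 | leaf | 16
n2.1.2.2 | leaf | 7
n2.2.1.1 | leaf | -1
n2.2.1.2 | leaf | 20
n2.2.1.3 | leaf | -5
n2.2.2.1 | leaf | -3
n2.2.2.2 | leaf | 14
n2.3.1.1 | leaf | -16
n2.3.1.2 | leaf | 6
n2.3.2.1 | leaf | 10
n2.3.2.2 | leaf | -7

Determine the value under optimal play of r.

n1.1.2 (MAX): max(5, -6, -14) = 5
n1.1.3 (MAX): max(-19, 15, 9) = 15
n1.1 (MIN): min(-12, 5, 15) = -12
n1.2.1 (MAX): max(-1, 12) = 12
n1.2.3 (MAX): max(-11, -20, -14) = -11
n1.2.4 (MAX): max(-9, 15, 11) = 15
n1.2 (MIN): min(12, 8, -11, 15) = -11
n1 (MAX): max(-12, -11) = -11
n2.1.1 (MAX): max(-9, -18) = -9
n2.1.2 (MAX): max(16, 7) = 16
n2.1 (MIN): min(-9, 16) = -9
n2.2.1 (MAX): max(-1, 20, -5) = 20
n2.2.2 (MAX): max(-3, 14) = 14
n2.2 (MIN): min(20, 14) = 14
n2.3.1 (MAX): max(-16, 6) = 6
n2.3.2 (MAX): max(10, -7) = 10
n2.3 (MIN): min(6, 10) = 6
n2 (MAX): max(-9, 14, 6) = 14
r (MIN): min(-11, 14) = -11

-11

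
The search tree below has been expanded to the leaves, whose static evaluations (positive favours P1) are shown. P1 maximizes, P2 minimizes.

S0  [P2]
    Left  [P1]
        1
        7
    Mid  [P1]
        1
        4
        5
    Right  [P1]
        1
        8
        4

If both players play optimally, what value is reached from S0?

Left (P1): max(1, 7) = 7
Mid (P1): max(1, 4, 5) = 5
Right (P1): max(1, 8, 4) = 8
S0 (P2): min(7, 5, 8) = 5

5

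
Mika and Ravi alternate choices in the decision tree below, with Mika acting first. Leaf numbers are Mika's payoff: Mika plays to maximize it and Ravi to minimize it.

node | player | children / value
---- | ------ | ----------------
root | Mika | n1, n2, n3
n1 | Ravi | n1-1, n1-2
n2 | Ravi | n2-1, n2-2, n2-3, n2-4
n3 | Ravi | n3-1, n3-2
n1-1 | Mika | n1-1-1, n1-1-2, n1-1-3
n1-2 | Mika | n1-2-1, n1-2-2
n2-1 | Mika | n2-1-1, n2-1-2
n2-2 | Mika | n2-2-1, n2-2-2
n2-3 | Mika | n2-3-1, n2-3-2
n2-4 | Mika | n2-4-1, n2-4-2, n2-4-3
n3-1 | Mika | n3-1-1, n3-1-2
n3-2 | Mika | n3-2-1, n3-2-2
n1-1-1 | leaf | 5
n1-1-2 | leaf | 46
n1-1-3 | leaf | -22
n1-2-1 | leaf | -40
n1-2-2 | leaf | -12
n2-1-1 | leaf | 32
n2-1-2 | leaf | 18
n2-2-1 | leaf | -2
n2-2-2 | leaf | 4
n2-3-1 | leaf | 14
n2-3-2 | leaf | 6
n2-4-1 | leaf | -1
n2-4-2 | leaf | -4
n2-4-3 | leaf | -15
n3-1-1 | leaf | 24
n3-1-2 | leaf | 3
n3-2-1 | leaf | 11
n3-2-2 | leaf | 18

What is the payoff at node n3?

18

n3-1 (Mika): max(24, 3) = 24
n3-2 (Mika): max(11, 18) = 18
n3 (Ravi): min(24, 18) = 18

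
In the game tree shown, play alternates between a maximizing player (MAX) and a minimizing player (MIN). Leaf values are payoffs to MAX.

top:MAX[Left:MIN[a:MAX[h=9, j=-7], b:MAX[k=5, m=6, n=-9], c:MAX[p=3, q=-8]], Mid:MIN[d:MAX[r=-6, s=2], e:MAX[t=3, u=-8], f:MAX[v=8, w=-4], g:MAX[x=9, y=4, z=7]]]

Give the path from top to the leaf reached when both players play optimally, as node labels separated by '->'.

a (MAX): max(9, -7) = 9
b (MAX): max(5, 6, -9) = 6
c (MAX): max(3, -8) = 3
Left (MIN): min(9, 6, 3) = 3
d (MAX): max(-6, 2) = 2
e (MAX): max(3, -8) = 3
f (MAX): max(8, -4) = 8
g (MAX): max(9, 4, 7) = 9
Mid (MIN): min(2, 3, 8, 9) = 2
top (MAX): max(3, 2) = 3
At top, MAX picks Left (highest: 3).
At Left, MIN picks c (lowest: 3).
At c, MAX picks p (highest: 3).
Terminal value 3.

top -> Left -> c -> p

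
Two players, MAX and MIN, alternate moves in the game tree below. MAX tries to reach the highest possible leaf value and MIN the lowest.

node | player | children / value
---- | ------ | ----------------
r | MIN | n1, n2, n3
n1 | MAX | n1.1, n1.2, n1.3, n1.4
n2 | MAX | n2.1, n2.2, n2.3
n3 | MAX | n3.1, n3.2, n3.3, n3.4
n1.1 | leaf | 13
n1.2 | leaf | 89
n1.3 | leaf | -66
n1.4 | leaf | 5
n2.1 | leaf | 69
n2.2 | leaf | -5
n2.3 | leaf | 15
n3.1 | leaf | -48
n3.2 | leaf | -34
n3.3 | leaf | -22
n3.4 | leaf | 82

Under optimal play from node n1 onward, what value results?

n1 (MAX): max(13, 89, -66, 5) = 89

89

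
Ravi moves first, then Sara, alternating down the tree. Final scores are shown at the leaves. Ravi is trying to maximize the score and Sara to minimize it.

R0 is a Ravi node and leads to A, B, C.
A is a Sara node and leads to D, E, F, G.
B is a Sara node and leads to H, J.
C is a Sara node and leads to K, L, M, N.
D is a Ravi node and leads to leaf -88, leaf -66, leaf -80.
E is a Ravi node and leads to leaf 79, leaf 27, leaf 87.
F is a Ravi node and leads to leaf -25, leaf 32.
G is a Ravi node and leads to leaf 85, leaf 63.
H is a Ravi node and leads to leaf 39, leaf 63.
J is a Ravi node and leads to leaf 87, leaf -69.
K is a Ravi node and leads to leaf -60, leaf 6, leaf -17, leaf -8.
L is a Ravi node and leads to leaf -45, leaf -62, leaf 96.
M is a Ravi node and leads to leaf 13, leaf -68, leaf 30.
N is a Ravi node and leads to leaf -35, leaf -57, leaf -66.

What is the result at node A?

D (Ravi): max(-88, -66, -80) = -66
E (Ravi): max(79, 27, 87) = 87
F (Ravi): max(-25, 32) = 32
G (Ravi): max(85, 63) = 85
A (Sara): min(-66, 87, 32, 85) = -66

-66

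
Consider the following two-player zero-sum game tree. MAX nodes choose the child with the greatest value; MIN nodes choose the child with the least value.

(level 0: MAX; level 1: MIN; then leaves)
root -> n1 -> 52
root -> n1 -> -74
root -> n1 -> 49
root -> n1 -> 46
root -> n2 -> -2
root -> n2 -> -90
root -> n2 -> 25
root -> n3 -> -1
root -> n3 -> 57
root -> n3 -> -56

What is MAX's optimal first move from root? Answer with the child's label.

n3

n1 (MIN): min(52, -74, 49, 46) = -74
n2 (MIN): min(-2, -90, 25) = -90
n3 (MIN): min(-1, 57, -56) = -56
root (MAX): max(-74, -90, -56) = -56
MAX at root wants the highest of {n1=-74, n2=-90, n3=-56}, so chooses n3.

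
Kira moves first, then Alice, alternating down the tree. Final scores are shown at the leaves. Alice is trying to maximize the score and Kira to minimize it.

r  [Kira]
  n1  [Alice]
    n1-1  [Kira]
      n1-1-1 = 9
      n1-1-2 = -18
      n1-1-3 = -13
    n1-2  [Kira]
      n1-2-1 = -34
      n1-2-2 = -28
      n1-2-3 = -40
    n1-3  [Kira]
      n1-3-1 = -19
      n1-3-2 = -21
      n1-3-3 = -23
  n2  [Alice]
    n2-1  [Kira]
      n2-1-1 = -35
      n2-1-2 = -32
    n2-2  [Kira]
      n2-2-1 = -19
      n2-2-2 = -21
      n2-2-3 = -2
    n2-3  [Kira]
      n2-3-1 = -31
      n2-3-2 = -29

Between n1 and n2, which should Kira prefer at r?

n2

n1-1 (Kira): min(9, -18, -13) = -18
n1-2 (Kira): min(-34, -28, -40) = -40
n1-3 (Kira): min(-19, -21, -23) = -23
n1 (Alice): max(-18, -40, -23) = -18
n2-1 (Kira): min(-35, -32) = -35
n2-2 (Kira): min(-19, -21, -2) = -21
n2-3 (Kira): min(-31, -29) = -31
n2 (Alice): max(-35, -21, -31) = -21
Kira prefers the lower value; n1=-18, n2=-21. n2 is better since -21 < -18.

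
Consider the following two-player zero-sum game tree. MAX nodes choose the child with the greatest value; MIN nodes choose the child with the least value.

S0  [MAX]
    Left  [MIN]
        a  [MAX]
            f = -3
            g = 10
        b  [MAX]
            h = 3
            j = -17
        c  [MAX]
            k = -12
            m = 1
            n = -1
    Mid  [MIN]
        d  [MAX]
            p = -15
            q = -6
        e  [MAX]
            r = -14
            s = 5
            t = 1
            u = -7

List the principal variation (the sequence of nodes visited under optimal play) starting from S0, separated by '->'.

a (MAX): max(-3, 10) = 10
b (MAX): max(3, -17) = 3
c (MAX): max(-12, 1, -1) = 1
Left (MIN): min(10, 3, 1) = 1
d (MAX): max(-15, -6) = -6
e (MAX): max(-14, 5, 1, -7) = 5
Mid (MIN): min(-6, 5) = -6
S0 (MAX): max(1, -6) = 1
At S0, MAX picks Left (highest: 1).
At Left, MIN picks c (lowest: 1).
At c, MAX picks m (highest: 1).
Terminal value 1.

S0 -> Left -> c -> m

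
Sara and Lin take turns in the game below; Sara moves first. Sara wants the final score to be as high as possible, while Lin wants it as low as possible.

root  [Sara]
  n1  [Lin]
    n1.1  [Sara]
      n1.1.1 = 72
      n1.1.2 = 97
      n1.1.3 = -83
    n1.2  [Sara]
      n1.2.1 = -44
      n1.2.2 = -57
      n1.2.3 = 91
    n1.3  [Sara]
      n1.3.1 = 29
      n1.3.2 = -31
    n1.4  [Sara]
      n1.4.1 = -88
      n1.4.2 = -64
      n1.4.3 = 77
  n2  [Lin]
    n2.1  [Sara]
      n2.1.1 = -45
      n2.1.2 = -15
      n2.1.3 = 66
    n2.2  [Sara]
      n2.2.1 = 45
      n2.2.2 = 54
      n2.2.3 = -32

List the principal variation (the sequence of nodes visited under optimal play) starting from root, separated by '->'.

n1.1 (Sara): max(72, 97, -83) = 97
n1.2 (Sara): max(-44, -57, 91) = 91
n1.3 (Sara): max(29, -31) = 29
n1.4 (Sara): max(-88, -64, 77) = 77
n1 (Lin): min(97, 91, 29, 77) = 29
n2.1 (Sara): max(-45, -15, 66) = 66
n2.2 (Sara): max(45, 54, -32) = 54
n2 (Lin): min(66, 54) = 54
root (Sara): max(29, 54) = 54
At root, Sara picks n2 (highest: 54).
At n2, Lin picks n2.2 (lowest: 54).
At n2.2, Sara picks n2.2.2 (highest: 54).
Terminal value 54.

root -> n2 -> n2.2 -> n2.2.2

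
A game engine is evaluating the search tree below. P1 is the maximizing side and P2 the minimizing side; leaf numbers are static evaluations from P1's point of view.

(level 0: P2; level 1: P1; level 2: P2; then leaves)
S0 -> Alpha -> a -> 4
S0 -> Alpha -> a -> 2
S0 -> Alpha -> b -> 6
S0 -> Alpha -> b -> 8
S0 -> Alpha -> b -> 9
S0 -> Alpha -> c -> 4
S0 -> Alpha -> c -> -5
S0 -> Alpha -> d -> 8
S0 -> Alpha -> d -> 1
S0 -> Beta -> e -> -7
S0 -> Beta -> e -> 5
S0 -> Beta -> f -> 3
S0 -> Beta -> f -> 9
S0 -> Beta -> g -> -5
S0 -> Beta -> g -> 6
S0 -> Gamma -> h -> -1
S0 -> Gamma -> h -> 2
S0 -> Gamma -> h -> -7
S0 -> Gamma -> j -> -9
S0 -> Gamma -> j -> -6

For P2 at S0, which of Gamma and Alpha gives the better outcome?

h (P2): min(-1, 2, -7) = -7
j (P2): min(-9, -6) = -9
Gamma (P1): max(-7, -9) = -7
a (P2): min(4, 2) = 2
b (P2): min(6, 8, 9) = 6
c (P2): min(4, -5) = -5
d (P2): min(8, 1) = 1
Alpha (P1): max(2, 6, -5, 1) = 6
P2 prefers the lower value; Gamma=-7, Alpha=6. Gamma is better since -7 < 6.

Gamma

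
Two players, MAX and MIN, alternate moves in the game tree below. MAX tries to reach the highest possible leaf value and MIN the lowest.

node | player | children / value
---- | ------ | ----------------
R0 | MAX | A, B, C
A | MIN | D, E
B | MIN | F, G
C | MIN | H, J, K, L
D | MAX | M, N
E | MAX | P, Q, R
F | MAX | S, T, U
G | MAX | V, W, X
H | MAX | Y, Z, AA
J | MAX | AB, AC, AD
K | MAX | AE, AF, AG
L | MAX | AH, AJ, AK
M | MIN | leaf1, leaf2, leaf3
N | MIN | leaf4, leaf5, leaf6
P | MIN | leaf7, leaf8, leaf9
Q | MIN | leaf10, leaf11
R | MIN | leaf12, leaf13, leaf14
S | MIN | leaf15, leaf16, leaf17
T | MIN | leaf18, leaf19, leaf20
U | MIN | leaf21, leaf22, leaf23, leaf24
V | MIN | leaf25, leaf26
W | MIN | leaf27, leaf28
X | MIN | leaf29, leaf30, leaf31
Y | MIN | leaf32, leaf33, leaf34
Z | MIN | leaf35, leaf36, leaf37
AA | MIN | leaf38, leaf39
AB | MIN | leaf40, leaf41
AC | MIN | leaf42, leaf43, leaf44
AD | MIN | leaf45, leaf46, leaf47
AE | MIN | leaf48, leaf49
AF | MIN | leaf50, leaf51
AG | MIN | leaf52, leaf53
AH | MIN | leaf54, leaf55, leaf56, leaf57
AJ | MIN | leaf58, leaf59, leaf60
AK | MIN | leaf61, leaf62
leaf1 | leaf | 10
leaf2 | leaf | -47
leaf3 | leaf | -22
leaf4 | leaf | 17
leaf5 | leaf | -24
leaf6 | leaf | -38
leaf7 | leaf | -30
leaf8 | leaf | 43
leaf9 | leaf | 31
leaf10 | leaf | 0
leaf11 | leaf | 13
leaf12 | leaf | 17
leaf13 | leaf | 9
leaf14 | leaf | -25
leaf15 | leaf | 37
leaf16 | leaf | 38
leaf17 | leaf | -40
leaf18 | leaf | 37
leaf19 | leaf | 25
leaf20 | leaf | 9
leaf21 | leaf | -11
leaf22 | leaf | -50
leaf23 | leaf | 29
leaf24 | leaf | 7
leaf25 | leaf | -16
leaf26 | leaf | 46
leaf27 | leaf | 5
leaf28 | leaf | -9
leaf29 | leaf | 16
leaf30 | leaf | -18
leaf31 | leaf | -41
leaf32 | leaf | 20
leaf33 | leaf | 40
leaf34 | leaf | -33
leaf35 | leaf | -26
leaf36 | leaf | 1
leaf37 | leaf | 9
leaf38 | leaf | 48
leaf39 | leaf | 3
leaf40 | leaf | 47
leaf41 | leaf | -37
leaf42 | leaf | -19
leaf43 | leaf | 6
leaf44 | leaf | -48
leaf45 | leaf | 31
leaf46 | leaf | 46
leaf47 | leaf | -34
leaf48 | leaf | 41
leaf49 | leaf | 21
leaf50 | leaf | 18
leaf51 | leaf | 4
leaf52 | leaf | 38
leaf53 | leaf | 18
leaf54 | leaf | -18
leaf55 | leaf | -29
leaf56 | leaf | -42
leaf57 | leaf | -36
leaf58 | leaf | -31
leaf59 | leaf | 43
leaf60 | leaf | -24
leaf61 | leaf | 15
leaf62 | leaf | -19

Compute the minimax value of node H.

Y (MIN): min(20, 40, -33) = -33
Z (MIN): min(-26, 1, 9) = -26
AA (MIN): min(48, 3) = 3
H (MAX): max(-33, -26, 3) = 3

3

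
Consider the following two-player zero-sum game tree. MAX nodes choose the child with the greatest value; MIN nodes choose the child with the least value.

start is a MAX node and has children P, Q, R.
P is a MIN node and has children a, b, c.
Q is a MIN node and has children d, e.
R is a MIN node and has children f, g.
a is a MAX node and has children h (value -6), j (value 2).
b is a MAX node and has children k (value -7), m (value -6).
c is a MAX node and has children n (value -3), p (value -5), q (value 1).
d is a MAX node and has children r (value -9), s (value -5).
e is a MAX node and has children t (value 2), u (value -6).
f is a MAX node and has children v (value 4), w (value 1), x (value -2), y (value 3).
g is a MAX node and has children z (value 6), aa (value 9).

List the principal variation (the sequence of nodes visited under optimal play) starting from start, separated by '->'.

start -> R -> f -> v

a (MAX): max(-6, 2) = 2
b (MAX): max(-7, -6) = -6
c (MAX): max(-3, -5, 1) = 1
P (MIN): min(2, -6, 1) = -6
d (MAX): max(-9, -5) = -5
e (MAX): max(2, -6) = 2
Q (MIN): min(-5, 2) = -5
f (MAX): max(4, 1, -2, 3) = 4
g (MAX): max(6, 9) = 9
R (MIN): min(4, 9) = 4
start (MAX): max(-6, -5, 4) = 4
At start, MAX picks R (highest: 4).
At R, MIN picks f (lowest: 4).
At f, MAX picks v (highest: 4).
Terminal value 4.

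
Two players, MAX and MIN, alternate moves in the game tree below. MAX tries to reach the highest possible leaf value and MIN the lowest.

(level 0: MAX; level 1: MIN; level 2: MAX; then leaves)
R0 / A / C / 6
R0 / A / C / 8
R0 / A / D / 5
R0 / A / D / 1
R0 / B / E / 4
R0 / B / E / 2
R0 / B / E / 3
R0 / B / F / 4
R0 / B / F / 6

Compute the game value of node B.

E (MAX): max(4, 2, 3) = 4
F (MAX): max(4, 6) = 6
B (MIN): min(4, 6) = 4

4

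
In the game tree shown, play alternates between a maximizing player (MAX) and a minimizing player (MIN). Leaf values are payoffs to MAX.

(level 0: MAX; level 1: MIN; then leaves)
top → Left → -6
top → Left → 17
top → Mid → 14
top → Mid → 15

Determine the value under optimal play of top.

14

Left (MIN): min(-6, 17) = -6
Mid (MIN): min(14, 15) = 14
top (MAX): max(-6, 14) = 14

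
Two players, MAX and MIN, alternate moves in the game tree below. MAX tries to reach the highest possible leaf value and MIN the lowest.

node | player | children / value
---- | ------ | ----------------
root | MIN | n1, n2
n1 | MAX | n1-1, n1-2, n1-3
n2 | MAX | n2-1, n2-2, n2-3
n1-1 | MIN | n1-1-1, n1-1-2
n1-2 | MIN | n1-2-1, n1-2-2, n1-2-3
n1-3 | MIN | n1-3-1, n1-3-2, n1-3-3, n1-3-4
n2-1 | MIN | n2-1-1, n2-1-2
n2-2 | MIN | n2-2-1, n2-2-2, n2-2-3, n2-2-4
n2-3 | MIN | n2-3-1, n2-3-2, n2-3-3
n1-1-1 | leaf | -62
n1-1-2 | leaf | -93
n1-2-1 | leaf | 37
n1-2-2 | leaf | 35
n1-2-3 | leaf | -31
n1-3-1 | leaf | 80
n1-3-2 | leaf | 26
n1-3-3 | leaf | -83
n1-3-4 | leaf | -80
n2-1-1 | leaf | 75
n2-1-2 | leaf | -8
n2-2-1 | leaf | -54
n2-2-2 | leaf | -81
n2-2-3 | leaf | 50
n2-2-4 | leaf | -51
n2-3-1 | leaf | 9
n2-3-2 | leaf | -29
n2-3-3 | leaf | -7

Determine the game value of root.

-31

n1-1 (MIN): min(-62, -93) = -93
n1-2 (MIN): min(37, 35, -31) = -31
n1-3 (MIN): min(80, 26, -83, -80) = -83
n1 (MAX): max(-93, -31, -83) = -31
n2-1 (MIN): min(75, -8) = -8
n2-2 (MIN): min(-54, -81, 50, -51) = -81
n2-3 (MIN): min(9, -29, -7) = -29
n2 (MAX): max(-8, -81, -29) = -8
root (MIN): min(-31, -8) = -31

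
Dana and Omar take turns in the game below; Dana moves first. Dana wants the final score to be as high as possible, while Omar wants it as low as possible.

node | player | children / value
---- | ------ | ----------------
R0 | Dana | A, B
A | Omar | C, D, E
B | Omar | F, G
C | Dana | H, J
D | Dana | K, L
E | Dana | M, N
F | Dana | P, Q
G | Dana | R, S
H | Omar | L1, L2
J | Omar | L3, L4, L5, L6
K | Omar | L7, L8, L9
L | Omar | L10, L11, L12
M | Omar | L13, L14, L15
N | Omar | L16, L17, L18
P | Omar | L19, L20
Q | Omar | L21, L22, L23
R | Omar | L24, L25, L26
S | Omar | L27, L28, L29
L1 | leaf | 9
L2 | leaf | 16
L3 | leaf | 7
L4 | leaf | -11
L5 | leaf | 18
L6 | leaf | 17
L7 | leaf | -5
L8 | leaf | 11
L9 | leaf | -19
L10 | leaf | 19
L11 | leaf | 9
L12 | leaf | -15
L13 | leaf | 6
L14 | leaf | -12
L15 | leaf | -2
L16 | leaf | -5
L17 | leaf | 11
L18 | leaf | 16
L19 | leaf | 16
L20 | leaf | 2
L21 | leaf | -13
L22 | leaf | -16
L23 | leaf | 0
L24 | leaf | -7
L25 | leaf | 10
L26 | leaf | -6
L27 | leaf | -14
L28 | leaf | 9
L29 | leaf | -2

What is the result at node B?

P (Omar): min(16, 2) = 2
Q (Omar): min(-13, -16, 0) = -16
F (Dana): max(2, -16) = 2
R (Omar): min(-7, 10, -6) = -7
S (Omar): min(-14, 9, -2) = -14
G (Dana): max(-7, -14) = -7
B (Omar): min(2, -7) = -7

-7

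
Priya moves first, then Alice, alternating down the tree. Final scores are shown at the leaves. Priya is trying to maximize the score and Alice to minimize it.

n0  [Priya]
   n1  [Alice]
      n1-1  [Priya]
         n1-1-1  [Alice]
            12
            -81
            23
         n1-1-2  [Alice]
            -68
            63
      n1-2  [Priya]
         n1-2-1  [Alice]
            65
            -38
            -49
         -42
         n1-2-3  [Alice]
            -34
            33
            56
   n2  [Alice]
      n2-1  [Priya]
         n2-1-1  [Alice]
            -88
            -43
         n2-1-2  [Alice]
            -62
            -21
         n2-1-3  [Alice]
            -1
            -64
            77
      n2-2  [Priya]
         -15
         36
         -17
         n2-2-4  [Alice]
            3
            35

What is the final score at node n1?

-68

n1-1-1 (Alice): min(12, -81, 23) = -81
n1-1-2 (Alice): min(-68, 63) = -68
n1-1 (Priya): max(-81, -68) = -68
n1-2-1 (Alice): min(65, -38, -49) = -49
n1-2-3 (Alice): min(-34, 33, 56) = -34
n1-2 (Priya): max(-49, -42, -34) = -34
n1 (Alice): min(-68, -34) = -68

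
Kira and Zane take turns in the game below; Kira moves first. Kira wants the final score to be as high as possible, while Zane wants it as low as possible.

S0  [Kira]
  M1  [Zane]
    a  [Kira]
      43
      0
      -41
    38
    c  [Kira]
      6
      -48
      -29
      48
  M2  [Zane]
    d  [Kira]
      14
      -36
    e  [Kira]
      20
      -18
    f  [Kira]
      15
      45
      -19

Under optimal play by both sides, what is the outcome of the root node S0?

a (Kira): max(43, 0, -41) = 43
c (Kira): max(6, -48, -29, 48) = 48
M1 (Zane): min(43, 38, 48) = 38
d (Kira): max(14, -36) = 14
e (Kira): max(20, -18) = 20
f (Kira): max(15, 45, -19) = 45
M2 (Zane): min(14, 20, 45) = 14
S0 (Kira): max(38, 14) = 38

38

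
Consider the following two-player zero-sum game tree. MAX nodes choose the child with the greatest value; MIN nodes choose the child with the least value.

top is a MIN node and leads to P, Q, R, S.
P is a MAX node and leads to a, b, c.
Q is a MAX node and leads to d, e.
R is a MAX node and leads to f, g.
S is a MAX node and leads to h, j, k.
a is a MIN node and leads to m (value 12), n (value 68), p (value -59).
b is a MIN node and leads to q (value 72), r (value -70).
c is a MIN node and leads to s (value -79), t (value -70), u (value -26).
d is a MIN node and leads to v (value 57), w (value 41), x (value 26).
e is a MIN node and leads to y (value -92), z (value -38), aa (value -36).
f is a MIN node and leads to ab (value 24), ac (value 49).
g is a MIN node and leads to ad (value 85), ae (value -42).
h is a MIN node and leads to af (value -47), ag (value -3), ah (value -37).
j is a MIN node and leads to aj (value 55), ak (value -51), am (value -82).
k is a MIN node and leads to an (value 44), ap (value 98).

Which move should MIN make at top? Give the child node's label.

P

a (MIN): min(12, 68, -59) = -59
b (MIN): min(72, -70) = -70
c (MIN): min(-79, -70, -26) = -79
P (MAX): max(-59, -70, -79) = -59
d (MIN): min(57, 41, 26) = 26
e (MIN): min(-92, -38, -36) = -92
Q (MAX): max(26, -92) = 26
f (MIN): min(24, 49) = 24
g (MIN): min(85, -42) = -42
R (MAX): max(24, -42) = 24
h (MIN): min(-47, -3, -37) = -47
j (MIN): min(55, -51, -82) = -82
k (MIN): min(44, 98) = 44
S (MAX): max(-47, -82, 44) = 44
top (MIN): min(-59, 26, 24, 44) = -59
MIN at top wants the lowest of {P=-59, Q=26, R=24, S=44}, so chooses P.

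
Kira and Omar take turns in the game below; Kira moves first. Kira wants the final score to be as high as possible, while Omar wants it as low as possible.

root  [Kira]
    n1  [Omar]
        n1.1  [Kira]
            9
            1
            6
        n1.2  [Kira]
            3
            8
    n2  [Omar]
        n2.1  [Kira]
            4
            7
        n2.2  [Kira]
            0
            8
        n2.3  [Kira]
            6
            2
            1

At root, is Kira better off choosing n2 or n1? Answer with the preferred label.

n1

n2.1 (Kira): max(4, 7) = 7
n2.2 (Kira): max(0, 8) = 8
n2.3 (Kira): max(6, 2, 1) = 6
n2 (Omar): min(7, 8, 6) = 6
n1.1 (Kira): max(9, 1, 6) = 9
n1.2 (Kira): max(3, 8) = 8
n1 (Omar): min(9, 8) = 8
Kira prefers the higher value; n2=6, n1=8. n1 is better since 8 > 6.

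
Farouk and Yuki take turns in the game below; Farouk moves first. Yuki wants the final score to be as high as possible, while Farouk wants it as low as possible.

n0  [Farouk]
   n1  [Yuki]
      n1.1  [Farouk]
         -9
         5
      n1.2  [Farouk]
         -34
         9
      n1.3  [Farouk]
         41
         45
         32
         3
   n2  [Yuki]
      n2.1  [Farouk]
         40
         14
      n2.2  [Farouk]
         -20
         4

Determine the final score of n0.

3

n1.1 (Farouk): min(-9, 5) = -9
n1.2 (Farouk): min(-34, 9) = -34
n1.3 (Farouk): min(41, 45, 32, 3) = 3
n1 (Yuki): max(-9, -34, 3) = 3
n2.1 (Farouk): min(40, 14) = 14
n2.2 (Farouk): min(-20, 4) = -20
n2 (Yuki): max(14, -20) = 14
n0 (Farouk): min(3, 14) = 3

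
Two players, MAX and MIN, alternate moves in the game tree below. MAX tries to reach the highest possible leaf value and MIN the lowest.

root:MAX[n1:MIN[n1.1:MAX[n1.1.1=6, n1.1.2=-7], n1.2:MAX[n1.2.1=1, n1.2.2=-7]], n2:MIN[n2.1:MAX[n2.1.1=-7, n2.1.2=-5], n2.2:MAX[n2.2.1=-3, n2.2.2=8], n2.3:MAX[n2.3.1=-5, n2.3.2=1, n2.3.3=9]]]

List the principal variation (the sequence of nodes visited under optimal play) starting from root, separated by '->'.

root -> n1 -> n1.2 -> n1.2.1

n1.1 (MAX): max(6, -7) = 6
n1.2 (MAX): max(1, -7) = 1
n1 (MIN): min(6, 1) = 1
n2.1 (MAX): max(-7, -5) = -5
n2.2 (MAX): max(-3, 8) = 8
n2.3 (MAX): max(-5, 1, 9) = 9
n2 (MIN): min(-5, 8, 9) = -5
root (MAX): max(1, -5) = 1
At root, MAX picks n1 (highest: 1).
At n1, MIN picks n1.2 (lowest: 1).
At n1.2, MAX picks n1.2.1 (highest: 1).
Terminal value 1.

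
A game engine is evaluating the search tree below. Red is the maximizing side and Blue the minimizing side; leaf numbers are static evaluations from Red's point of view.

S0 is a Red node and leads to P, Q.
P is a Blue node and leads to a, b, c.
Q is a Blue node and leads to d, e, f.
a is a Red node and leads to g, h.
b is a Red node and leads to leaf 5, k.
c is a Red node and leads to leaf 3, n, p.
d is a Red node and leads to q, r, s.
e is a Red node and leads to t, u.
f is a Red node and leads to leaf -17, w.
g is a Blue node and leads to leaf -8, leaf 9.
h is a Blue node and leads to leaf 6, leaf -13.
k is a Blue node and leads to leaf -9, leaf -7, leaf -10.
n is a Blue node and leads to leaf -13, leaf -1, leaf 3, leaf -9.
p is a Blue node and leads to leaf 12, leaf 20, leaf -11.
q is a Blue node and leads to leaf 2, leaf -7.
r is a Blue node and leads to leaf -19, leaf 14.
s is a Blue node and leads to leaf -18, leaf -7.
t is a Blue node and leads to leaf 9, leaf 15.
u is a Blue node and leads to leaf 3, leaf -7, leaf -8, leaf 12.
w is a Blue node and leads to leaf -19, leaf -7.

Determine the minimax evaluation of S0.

g (Blue): min(-8, 9) = -8
h (Blue): min(6, -13) = -13
a (Red): max(-8, -13) = -8
k (Blue): min(-9, -7, -10) = -10
b (Red): max(5, -10) = 5
n (Blue): min(-13, -1, 3, -9) = -13
p (Blue): min(12, 20, -11) = -11
c (Red): max(3, -13, -11) = 3
P (Blue): min(-8, 5, 3) = -8
q (Blue): min(2, -7) = -7
r (Blue): min(-19, 14) = -19
s (Blue): min(-18, -7) = -18
d (Red): max(-7, -19, -18) = -7
t (Blue): min(9, 15) = 9
u (Blue): min(3, -7, -8, 12) = -8
e (Red): max(9, -8) = 9
w (Blue): min(-19, -7) = -19
f (Red): max(-17, -19) = -17
Q (Blue): min(-7, 9, -17) = -17
S0 (Red): max(-8, -17) = -8

-8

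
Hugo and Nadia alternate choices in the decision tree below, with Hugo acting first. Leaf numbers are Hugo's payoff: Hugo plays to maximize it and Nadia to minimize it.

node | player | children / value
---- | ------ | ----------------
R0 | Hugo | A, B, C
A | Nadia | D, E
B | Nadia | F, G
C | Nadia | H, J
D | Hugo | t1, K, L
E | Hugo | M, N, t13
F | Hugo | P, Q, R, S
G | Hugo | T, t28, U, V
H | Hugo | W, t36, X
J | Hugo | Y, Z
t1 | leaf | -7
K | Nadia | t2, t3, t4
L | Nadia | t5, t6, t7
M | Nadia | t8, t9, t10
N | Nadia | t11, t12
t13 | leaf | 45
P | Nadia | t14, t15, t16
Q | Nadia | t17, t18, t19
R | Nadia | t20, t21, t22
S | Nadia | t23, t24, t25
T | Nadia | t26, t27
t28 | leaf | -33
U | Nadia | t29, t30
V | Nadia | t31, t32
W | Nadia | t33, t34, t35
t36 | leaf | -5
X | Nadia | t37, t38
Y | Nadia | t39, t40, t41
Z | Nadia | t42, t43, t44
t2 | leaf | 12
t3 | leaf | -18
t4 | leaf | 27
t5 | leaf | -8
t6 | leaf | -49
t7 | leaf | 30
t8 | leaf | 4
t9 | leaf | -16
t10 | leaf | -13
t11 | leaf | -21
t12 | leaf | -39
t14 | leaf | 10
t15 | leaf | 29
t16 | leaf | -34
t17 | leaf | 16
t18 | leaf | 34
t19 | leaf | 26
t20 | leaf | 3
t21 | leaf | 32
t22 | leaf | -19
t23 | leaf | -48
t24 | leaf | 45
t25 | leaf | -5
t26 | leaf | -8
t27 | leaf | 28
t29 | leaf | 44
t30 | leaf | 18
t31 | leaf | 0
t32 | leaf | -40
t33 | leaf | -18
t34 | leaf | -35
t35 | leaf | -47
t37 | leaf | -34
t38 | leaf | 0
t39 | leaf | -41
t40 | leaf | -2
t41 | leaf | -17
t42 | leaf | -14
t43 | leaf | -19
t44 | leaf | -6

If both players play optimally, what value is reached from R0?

16

K (Nadia): min(12, -18, 27) = -18
L (Nadia): min(-8, -49, 30) = -49
D (Hugo): max(-7, -18, -49) = -7
M (Nadia): min(4, -16, -13) = -16
N (Nadia): min(-21, -39) = -39
E (Hugo): max(-16, -39, 45) = 45
A (Nadia): min(-7, 45) = -7
P (Nadia): min(10, 29, -34) = -34
Q (Nadia): min(16, 34, 26) = 16
R (Nadia): min(3, 32, -19) = -19
S (Nadia): min(-48, 45, -5) = -48
F (Hugo): max(-34, 16, -19, -48) = 16
T (Nadia): min(-8, 28) = -8
U (Nadia): min(44, 18) = 18
V (Nadia): min(0, -40) = -40
G (Hugo): max(-8, -33, 18, -40) = 18
B (Nadia): min(16, 18) = 16
W (Nadia): min(-18, -35, -47) = -47
X (Nadia): min(-34, 0) = -34
H (Hugo): max(-47, -5, -34) = -5
Y (Nadia): min(-41, -2, -17) = -41
Z (Nadia): min(-14, -19, -6) = -19
J (Hugo): max(-41, -19) = -19
C (Nadia): min(-5, -19) = -19
R0 (Hugo): max(-7, 16, -19) = 16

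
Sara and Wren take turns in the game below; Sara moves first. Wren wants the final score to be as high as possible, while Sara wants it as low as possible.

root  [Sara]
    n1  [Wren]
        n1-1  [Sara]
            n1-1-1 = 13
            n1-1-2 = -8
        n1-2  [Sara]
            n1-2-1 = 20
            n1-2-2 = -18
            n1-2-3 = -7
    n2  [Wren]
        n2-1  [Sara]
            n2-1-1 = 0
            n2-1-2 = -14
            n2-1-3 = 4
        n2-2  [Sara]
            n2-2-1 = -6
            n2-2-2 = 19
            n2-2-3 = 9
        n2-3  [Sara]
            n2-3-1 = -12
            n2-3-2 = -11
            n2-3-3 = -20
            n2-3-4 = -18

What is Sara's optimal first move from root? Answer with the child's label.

n1

n1-1 (Sara): min(13, -8) = -8
n1-2 (Sara): min(20, -18, -7) = -18
n1 (Wren): max(-8, -18) = -8
n2-1 (Sara): min(0, -14, 4) = -14
n2-2 (Sara): min(-6, 19, 9) = -6
n2-3 (Sara): min(-12, -11, -20, -18) = -20
n2 (Wren): max(-14, -6, -20) = -6
root (Sara): min(-8, -6) = -8
Sara at root wants the lowest of {n1=-8, n2=-6}, so chooses n1.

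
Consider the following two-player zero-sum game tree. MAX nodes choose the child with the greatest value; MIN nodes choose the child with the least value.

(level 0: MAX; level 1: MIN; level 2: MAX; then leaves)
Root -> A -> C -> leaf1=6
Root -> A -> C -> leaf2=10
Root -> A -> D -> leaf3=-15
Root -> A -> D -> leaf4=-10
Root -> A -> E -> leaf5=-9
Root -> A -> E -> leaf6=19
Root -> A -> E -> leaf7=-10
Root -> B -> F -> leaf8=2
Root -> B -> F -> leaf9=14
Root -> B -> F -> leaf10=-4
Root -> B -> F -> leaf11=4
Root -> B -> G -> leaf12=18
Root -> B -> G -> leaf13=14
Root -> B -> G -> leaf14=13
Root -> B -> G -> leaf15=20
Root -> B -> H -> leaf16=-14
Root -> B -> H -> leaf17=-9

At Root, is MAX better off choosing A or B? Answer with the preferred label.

C (MAX): max(6, 10) = 10
D (MAX): max(-15, -10) = -10
E (MAX): max(-9, 19, -10) = 19
A (MIN): min(10, -10, 19) = -10
F (MAX): max(2, 14, -4, 4) = 14
G (MAX): max(18, 14, 13, 20) = 20
H (MAX): max(-14, -9) = -9
B (MIN): min(14, 20, -9) = -9
MAX prefers the higher value; A=-10, B=-9. B is better since -9 > -10.

B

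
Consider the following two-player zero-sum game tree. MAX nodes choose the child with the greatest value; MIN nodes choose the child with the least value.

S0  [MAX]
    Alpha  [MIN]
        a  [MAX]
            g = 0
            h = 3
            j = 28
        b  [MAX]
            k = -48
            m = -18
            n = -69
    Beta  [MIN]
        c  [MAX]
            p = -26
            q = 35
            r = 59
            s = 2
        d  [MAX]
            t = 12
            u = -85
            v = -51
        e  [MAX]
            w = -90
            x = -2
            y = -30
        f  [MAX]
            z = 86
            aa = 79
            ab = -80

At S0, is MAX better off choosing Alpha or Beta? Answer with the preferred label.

a (MAX): max(0, 3, 28) = 28
b (MAX): max(-48, -18, -69) = -18
Alpha (MIN): min(28, -18) = -18
c (MAX): max(-26, 35, 59, 2) = 59
d (MAX): max(12, -85, -51) = 12
e (MAX): max(-90, -2, -30) = -2
f (MAX): max(86, 79, -80) = 86
Beta (MIN): min(59, 12, -2, 86) = -2
MAX prefers the higher value; Alpha=-18, Beta=-2. Beta is better since -2 > -18.

Beta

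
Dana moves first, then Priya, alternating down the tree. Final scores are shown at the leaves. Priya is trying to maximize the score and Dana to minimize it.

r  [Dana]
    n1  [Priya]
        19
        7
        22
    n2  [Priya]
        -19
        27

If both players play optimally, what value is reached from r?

22

n1 (Priya): max(19, 7, 22) = 22
n2 (Priya): max(-19, 27) = 27
r (Dana): min(22, 27) = 22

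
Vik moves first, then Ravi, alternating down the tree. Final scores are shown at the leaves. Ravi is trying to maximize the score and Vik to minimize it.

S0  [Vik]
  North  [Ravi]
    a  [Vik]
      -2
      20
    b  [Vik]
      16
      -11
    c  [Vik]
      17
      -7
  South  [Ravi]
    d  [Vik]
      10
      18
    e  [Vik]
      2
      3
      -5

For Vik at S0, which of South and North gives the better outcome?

North

d (Vik): min(10, 18) = 10
e (Vik): min(2, 3, -5) = -5
South (Ravi): max(10, -5) = 10
a (Vik): min(-2, 20) = -2
b (Vik): min(16, -11) = -11
c (Vik): min(17, -7) = -7
North (Ravi): max(-2, -11, -7) = -2
Vik prefers the lower value; South=10, North=-2. North is better since -2 < 10.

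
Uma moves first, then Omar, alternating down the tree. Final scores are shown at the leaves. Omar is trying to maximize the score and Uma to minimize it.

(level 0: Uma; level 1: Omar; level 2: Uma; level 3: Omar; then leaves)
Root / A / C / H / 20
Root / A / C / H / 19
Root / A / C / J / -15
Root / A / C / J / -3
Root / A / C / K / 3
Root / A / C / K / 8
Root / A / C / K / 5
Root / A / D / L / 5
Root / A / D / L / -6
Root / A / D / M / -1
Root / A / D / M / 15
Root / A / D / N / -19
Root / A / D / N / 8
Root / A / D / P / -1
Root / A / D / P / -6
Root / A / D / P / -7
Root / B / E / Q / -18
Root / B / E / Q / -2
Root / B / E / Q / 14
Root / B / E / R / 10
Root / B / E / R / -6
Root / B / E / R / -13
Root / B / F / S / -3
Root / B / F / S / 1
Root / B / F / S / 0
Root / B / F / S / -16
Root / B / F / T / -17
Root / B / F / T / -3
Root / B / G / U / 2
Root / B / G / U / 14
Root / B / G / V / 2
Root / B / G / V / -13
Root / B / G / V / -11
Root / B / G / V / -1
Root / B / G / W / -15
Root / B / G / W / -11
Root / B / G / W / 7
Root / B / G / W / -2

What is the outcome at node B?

Q (Omar): max(-18, -2, 14) = 14
R (Omar): max(10, -6, -13) = 10
E (Uma): min(14, 10) = 10
S (Omar): max(-3, 1, 0, -16) = 1
T (Omar): max(-17, -3) = -3
F (Uma): min(1, -3) = -3
U (Omar): max(2, 14) = 14
V (Omar): max(2, -13, -11, -1) = 2
W (Omar): max(-15, -11, 7, -2) = 7
G (Uma): min(14, 2, 7) = 2
B (Omar): max(10, -3, 2) = 10

10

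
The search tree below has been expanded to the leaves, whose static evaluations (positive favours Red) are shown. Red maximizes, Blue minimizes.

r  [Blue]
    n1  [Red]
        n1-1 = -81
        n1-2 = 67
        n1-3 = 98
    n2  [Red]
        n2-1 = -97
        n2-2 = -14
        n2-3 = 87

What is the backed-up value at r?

n1 (Red): max(-81, 67, 98) = 98
n2 (Red): max(-97, -14, 87) = 87
r (Blue): min(98, 87) = 87

87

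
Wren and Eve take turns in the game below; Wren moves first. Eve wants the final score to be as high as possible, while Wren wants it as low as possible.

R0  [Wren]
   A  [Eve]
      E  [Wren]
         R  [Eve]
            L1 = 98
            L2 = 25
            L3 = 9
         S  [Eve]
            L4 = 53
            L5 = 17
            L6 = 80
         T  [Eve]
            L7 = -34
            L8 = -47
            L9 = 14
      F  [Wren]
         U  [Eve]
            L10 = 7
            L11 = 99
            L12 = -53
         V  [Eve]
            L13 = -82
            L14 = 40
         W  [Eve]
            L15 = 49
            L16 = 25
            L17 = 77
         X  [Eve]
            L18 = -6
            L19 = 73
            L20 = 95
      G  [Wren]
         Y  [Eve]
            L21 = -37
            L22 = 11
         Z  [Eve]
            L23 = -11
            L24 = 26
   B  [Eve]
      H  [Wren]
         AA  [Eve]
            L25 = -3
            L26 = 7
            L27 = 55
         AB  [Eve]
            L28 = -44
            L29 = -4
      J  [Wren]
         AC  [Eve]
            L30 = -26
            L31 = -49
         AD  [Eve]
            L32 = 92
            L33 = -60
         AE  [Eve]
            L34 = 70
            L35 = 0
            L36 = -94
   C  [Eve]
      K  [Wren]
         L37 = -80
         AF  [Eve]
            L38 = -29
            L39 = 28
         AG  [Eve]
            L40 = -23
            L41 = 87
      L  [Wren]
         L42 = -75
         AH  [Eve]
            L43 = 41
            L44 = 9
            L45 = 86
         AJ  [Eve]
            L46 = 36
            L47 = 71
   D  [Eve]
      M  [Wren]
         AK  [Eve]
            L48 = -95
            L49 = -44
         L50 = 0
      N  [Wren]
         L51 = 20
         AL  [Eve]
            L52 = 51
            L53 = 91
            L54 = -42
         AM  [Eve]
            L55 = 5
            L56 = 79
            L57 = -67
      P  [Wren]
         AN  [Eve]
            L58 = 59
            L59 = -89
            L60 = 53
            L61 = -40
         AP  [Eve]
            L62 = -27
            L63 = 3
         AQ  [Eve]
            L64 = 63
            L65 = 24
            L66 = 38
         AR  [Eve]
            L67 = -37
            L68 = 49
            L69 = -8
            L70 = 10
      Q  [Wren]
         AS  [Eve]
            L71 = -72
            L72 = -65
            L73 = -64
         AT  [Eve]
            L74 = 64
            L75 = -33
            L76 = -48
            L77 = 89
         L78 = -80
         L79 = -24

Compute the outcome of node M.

-44

AK (Eve): max(-95, -44) = -44
M (Wren): min(-44, 0) = -44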